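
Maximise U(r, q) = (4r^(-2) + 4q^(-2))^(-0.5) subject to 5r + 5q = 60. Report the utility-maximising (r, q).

r* = 6, q* = 6

For CES with ρ = -2, MRS = (q/r)^3.
Tangency: set MRS = p_r/p_q = 5/5 = 1.
So (q/r)^3 = 1; taking the cube root, q/r = 1, i.e. q = r.
Substitute into the budget 5·r + 5·q = 60: 10·r = 60, so r* = 6 and q* = 6.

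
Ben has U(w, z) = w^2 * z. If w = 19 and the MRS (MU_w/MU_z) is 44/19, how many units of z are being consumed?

MU_w = 2·w·z and MU_z = w^2.
MRS = MU_w/MU_z = (2/1)·z/w.
Substitute w = 19: MRS = z/9.5. Setting z/9.5 = 44/19 gives z = (44/19)·9.5 = 22.

z = 22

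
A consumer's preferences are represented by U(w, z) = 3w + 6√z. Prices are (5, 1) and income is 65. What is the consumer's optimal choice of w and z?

MU_w = 3, MU_z = 6/(2√z).
MRS = 3 ÷ (6/(2√z)).
Tangency: set MRS = p_w/p_z = 5/1 = 5.
MRS depends only on z: √z = 5 ⇒ √z = 5 ⇒ z* = 25.
From the budget, 5·w = 65 − 1·25 = 40, so w* = 8.

w* = 8, z* = 25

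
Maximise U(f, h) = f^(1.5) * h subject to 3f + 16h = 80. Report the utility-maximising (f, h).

MU_f = 1.5·√f·h and MU_h = f^(1.5).
MRS = MU_f/MU_h = (1.5)·h/f.
Tangency: set MRS = p_f/p_h = 3/16.
So (1.5)·h/f = 3/16, i.e. h = 0.125·f.
Substitute into the budget 3·f + 16·h = 80: 5·f = 80, so f* = 16.
Then h* = 0.125·16 = 2.

f* = 16, h* = 2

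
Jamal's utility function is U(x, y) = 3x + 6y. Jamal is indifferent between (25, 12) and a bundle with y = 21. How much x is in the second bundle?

x = 7

U(25, 12) = 147.
Set U(x, 21) = 147 and solve.
3x + 6·21 = 147 ⇒ 3x = 21 ⇒ x = 7.
Check: U(7, 21) = 147.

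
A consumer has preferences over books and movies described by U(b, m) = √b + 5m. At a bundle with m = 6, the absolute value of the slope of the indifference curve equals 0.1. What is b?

MU_b = 1/(2√b), MU_m = 5.
MRS = 1/(2√b) ÷ 5.
MRS depends only on b: 0.1/√b = 0.1 ⇒ √b = 0.1/0.1 = 1 ⇒ b = 1.

b = 1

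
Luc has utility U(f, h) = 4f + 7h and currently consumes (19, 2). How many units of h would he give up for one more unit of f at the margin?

MRS = 4/7

MU_f = 4, MU_h = 7, so MRS = 4/7 at every bundle.
At (19, 2): MRS = 4/7.
So at (19, 2) the consumer would give up 4/7 units of h for one more unit of f.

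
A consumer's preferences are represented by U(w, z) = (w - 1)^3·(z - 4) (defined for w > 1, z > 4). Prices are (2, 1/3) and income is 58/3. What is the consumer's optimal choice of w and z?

w* = 7, z* = 16

MU_w = 3·(w−1)^2·(z−4), MU_z = (w−1)^3.
MRS = (3/1)·(z−4)/(w−1).
Tangency: set MRS = p_w/p_z = 2/(1/3) = 6.
So (3/1)·(z − 4)/(w − 1) = 6, i.e. (z − 4) = 2·(w − 1).
Rewrite the budget in excess-of-subsistence terms: 2·(w − 1) + (1/3)·(z − 4) = 58/3 − 2·1 − (1/3)·4 = 16.
Substituting, (8/3)·(w − 1) = 16, so w − 1 = 6 and w* = 7.
Then z − 4 = 2·6 = 12, so z* = 16.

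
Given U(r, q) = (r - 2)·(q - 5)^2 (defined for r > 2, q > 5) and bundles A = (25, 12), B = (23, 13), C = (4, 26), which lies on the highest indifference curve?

Bundle B

Evaluate utility at each bundle:
U(A) = 1127.
U(B) = 1344.
U(C) = 882.
Highest utility is B, so B ≻ A ≻ C.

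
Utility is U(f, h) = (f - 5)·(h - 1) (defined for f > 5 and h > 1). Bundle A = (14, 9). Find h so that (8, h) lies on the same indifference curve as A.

U(14, 9) = 72.
Set U(8, h) = 72 and solve.
With f = 8: (8 − 5) = 3, so (h − 1) = 72/3 = 24.
So h = 1 + 24 = 25.
Check: U(8, 25) = 72.

h = 25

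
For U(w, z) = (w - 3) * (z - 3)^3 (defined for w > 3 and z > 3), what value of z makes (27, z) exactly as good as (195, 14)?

z = 25

U(195, 14) = 255552.
Set U(27, z) = 255552 and solve.
With w = 27: (27 − 3) = 24, so (z − 3)^3 = 255552/24 = 10648.
Taking the cube root (with z > 3): z − 3 = 22, so z = 25.
Check: U(27, 25) = 255552.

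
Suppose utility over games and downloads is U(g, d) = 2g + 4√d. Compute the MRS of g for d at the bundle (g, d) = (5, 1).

MRS = 1

MU_g = 2, MU_d = 4/(2√d).
MRS = 2 ÷ (4/(2√d)).
At (5, 1): MRS = 1.
So at (5, 1) the consumer would give up 1 units of d for one more unit of g.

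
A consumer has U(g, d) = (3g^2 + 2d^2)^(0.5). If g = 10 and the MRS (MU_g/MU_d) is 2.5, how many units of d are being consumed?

For CES with ρ = 2, MRS = (3/2)·(d/g)^(-1).
Setting (3/2)·(d/10)^(-1) = 2.5 gives (d/10)^(-1) = 5/3, so d/10 = 0.6 and d = 6.

d = 6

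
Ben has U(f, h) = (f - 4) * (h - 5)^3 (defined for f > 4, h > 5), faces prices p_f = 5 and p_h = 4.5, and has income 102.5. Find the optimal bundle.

f* = 7, h* = 15

MU_f = (h−5)^3, MU_h = 3·(f−4)·(h−5)^2.
MRS = (1/3)·(h−5)/(f−4).
Tangency: set MRS = p_f/p_h = 5/4.5 = 10/9.
So (1/3)·(h − 5)/(f − 4) = 10/9, i.e. (h − 5) = (10/3)·(f − 4).
Rewrite the budget in excess-of-subsistence terms: 5·(f − 4) + 4.5·(h − 5) = 102.5 − 5·4 − 4.5·5 = 60.
Substituting, 20·(f − 4) = 60, so f − 4 = 3 and f* = 7.
Then h − 5 = (10/3)·3 = 10, so h* = 15.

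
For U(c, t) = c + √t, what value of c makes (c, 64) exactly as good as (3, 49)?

c = 2

U(3, 49) = 10.
Set U(c, 64) = 10 and solve.
With t = 64: √64 = 8, so c = 10 − 8 = 2.
Check: U(2, 64) = 10.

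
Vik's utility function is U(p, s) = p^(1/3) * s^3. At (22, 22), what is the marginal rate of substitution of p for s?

MRS = 1/9

MU_p = 1/3·p^(-2/3)·s^3 and MU_s = 3·p^(1/3)·s^2.
MRS = MU_p/MU_s = (1/9)·s/p.
At (22, 22): MRS = 1/9.
The indifference curve has slope −1/9 at this bundle.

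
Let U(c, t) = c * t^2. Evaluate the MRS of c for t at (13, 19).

MRS = 19/26

MU_c = t^2 and MU_t = 2·c·t.
MRS = MU_c/MU_t = (1/2)·t/c.
At (13, 19): MRS = 19/26.
So at (13, 19) the consumer would give up 19/26 units of t for one more unit of c.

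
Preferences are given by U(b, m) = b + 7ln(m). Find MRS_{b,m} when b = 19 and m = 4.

MU_b = 1, MU_m = 7/m.
MRS = 1 ÷ (7/m).
At (19, 4): MRS = 4/7.
So at (19, 4) the consumer would give up 4/7 units of m for one more unit of b.

MRS = 4/7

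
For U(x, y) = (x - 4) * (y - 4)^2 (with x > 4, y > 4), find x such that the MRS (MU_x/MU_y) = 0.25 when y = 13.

MU_x = (y−4)^2, MU_y = 2·(x−4)·(y−4).
MRS = (1/2)·(y−4)/(x−4).
Substitute y = 13: MRS = 4.5/(x − 4). Setting this equal to 0.25 gives x − 4 = 4.5/0.25 = 18, so x = 22.

x = 22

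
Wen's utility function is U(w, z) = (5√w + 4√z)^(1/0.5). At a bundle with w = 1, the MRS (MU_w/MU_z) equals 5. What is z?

z = 16

For CES with ρ = 0.5, MRS = (5/4)·√(z/w).
Setting (5/4)·√(z/1) = 5 gives √(z/1) = 4, so z/1 = 16 and z = 16.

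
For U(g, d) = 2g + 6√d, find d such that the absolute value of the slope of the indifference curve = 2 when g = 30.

d = 9

MU_g = 2, MU_d = 6/(2√d).
MRS = 2 ÷ (6/(2√d)).
MRS depends only on d: (2/3)·√d = 2 ⇒ √d = 2/(2/3) = 3 ⇒ d = 9.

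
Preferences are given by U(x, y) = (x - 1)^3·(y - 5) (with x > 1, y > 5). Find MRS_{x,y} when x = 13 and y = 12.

MU_x = 3·(x−1)^2·(y−5), MU_y = (x−1)^3.
MRS = (3/1)·(y−5)/(x−1).
At (13, 12): MRS = 1.75.
That is, one extra unit of x is worth 1.75 units of y at the margin.

MRS = 1.75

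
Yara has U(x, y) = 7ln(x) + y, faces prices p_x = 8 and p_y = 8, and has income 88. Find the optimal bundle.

MU_x = 7/x, MU_y = 1.
MRS = 7/x ÷ 1.
Tangency: set MRS = p_x/p_y = 8/8 = 1.
MRS depends only on x: 7/x = 1 ⇒ x* = 7/1 = 7.
From the budget, 8·y = 88 − 8·7 = 32, so y* = 4.

x* = 7, y* = 4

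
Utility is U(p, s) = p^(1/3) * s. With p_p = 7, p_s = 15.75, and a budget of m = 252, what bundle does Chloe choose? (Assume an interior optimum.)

p* = 9, s* = 12

MU_p = 1/3·p^(-2/3)·s and MU_s = p^(1/3).
MRS = MU_p/MU_s = (1/3)·s/p.
Tangency: set MRS = p_p/p_s = 7/15.75 = 4/9.
So (1/3)·s/p = 4/9, i.e. s = (4/3)·p.
Substitute into the budget 7·p + 15.75·s = 252: 28·p = 252, so p* = 9.
Then s* = (4/3)·9 = 12.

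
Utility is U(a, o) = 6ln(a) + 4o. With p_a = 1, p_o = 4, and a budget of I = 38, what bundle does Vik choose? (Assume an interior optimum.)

MU_a = 6/a, MU_o = 4.
MRS = 6/a ÷ 4.
Tangency: set MRS = p_a/p_o = 1/4 = 0.25.
MRS depends only on a: 1.5/a = 0.25 ⇒ a* = 1.5/0.25 = 6.
From the budget, 4·o = 38 − 1·6 = 32, so o* = 8.

a* = 6, o* = 8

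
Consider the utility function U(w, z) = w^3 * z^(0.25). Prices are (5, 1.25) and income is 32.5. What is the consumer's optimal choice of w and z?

w* = 6, z* = 2

MU_w = 3·w^2·z^(0.25) and MU_z = 0.25·w^3·z^(-0.75).
MRS = MU_w/MU_z = (12)·z/w.
Tangency: set MRS = p_w/p_z = 5/1.25 = 4.
So (12)·z/w = 4, i.e. z = (1/3)·w.
Substitute into the budget 5·w + 1.25·z = 32.5: (65/12)·w = 32.5, so w* = 6.
Then z* = (1/3)·6 = 2.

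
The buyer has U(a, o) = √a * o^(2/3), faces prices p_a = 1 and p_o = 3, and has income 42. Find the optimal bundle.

a* = 18, o* = 8

MU_a = 0.5·a^(-0.5)·o^(2/3) and MU_o = 2/3·√a·o^(-1/3).
MRS = MU_a/MU_o = (0.75)·o/a.
Tangency: set MRS = p_a/p_o = 1/3.
So (0.75)·o/a = 1/3, i.e. o = (4/9)·a.
Substitute into the budget 1·a + 3·o = 42: (7/3)·a = 42, so a* = 18.
Then o* = (4/9)·18 = 8.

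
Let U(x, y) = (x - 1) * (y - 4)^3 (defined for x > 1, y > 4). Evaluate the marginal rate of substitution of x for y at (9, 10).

MRS = 0.25

MU_x = (y−4)^3, MU_y = 3·(x−1)·(y−4)^2.
MRS = (1/3)·(y−4)/(x−1).
At (9, 10): MRS = 0.25.
The indifference curve has slope −0.25 at this bundle.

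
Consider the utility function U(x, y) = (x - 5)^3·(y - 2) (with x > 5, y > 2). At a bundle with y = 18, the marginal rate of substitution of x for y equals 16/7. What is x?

x = 26

MU_x = 3·(x−5)^2·(y−2), MU_y = (x−5)^3.
MRS = (3/1)·(y−2)/(x−5).
Substitute y = 18: MRS = 48/(x − 5). Setting this equal to 16/7 gives x − 5 = 48/(16/7) = 21, so x = 26.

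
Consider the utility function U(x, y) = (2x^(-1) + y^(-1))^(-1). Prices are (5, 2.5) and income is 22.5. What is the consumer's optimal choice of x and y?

x* = 3, y* = 3

For CES with ρ = -1, MRS = (2/1)·(y/x)^2.
Tangency: set MRS = p_x/p_y = 5/2.5 = 2.
So (y/x)^2 = 1; taking the square root, y/x = 1, i.e. y = x.
Substitute into the budget 5·x + 2.5·y = 22.5: 7.5·x = 22.5, so x* = 3 and y* = 3.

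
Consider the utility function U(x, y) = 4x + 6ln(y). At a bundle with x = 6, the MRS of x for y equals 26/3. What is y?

y = 13

MU_x = 4, MU_y = 6/y.
MRS = 4 ÷ (6/y).
MRS depends only on y: (2/3)·y = 26/3 ⇒ y = (26/3)/(2/3) = 13.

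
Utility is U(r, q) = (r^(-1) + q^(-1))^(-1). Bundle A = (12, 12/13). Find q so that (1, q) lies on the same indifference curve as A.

q = 6

U depends on (r, q) only through S = r^(-1) + q^(-1), so equal utility means equal S. At (12, 12/13): S = 7/6.
With r = 1: 1^(-1) = 1, so q^(-1) = 7/6 − 1 = 1/6.
Hence q = 1/(1/6) = 6.
Check: U(1, 6) = 0.8571.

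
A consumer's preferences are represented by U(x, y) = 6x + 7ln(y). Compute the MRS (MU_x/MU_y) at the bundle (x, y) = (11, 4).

MU_x = 6, MU_y = 7/y.
MRS = 6 ÷ (7/y).
At (11, 4): MRS = 24/7.
The indifference curve has slope −24/7 at this bundle.

MRS = 24/7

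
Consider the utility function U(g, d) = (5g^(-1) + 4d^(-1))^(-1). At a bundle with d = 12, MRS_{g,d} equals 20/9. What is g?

g = 9

For CES with ρ = -1, MRS = (5/4)·(d/g)^2.
Setting (5/4)·(12/g)^2 = 20/9 gives (12/g)^2 = 16/9, so 12/g = 4/3 and g = 9.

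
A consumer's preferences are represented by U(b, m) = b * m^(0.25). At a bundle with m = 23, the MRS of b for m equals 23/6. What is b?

b = 24

MU_b = m^(0.25) and MU_m = 0.25·b·m^(-0.75).
MRS = MU_b/MU_m = (4)·m/b.
Substitute m = 23: MRS = 92/b. Setting 92/b = 23/6 gives b = 92/(23/6) = 24.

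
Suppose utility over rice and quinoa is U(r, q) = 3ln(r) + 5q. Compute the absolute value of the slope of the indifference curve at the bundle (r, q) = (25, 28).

MRS = 3/125

MU_r = 3/r, MU_q = 5.
MRS = 3/r ÷ 5.
At (25, 28): MRS = 3/125.
That is, one extra unit of r is worth 3/125 units of q at the margin.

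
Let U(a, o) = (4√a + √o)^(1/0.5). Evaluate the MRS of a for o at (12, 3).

For CES with ρ = 0.5, MRS = (4/1)·√(o/a).
At (12, 3): MRS = 2.
So at (12, 3) the consumer would give up 2 units of o for one more unit of a.

MRS = 2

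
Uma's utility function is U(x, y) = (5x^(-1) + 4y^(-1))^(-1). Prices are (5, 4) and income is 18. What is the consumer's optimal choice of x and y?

x* = 2, y* = 2

For CES with ρ = -1, MRS = (5/4)·(y/x)^2.
Tangency: set MRS = p_x/p_y = 5/4 = 1.25.
So (y/x)^2 = 1; taking the square root, y/x = 1, i.e. y = x.
Substitute into the budget 5·x + 4·y = 18: 9·x = 18, so x* = 2 and y* = 2.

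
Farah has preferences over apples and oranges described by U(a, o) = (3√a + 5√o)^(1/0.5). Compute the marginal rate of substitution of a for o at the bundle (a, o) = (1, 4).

MRS = 1.2

For CES with ρ = 0.5, MRS = (3/5)·√(o/a).
At (1, 4): MRS = 1.2.
The indifference curve has slope −1.2 at this bundle.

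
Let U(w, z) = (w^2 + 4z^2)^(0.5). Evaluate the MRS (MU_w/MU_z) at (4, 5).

For CES with ρ = 2, MRS = (1/4)·(z/w)^(-1).
At (4, 5): MRS = 0.2.
So at (4, 5) the consumer would give up 0.2 units of z for one more unit of w.

MRS = 0.2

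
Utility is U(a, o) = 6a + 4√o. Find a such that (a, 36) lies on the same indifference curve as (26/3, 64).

U(26/3, 64) = 84.
Set U(a, 36) = 84 and solve.
With o = 36: √36 = 6, so 6a = 84 − 4·6 = 60 and a = 10.
Check: U(10, 36) = 84.

a = 10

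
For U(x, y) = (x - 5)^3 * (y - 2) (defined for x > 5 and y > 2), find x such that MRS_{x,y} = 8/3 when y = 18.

x = 23

MU_x = 3·(x−5)^2·(y−2), MU_y = (x−5)^3.
MRS = (3/1)·(y−2)/(x−5).
Substitute y = 18: MRS = 48/(x − 5). Setting this equal to 8/3 gives x − 5 = 48/(8/3) = 18, so x = 23.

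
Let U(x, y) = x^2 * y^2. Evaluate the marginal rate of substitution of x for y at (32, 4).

MRS = 0.125

MU_x = 2·x·y^2 and MU_y = 2·x^2·y.
MRS = MU_x/MU_y = y/x.
At (32, 4): MRS = 0.125.
The indifference curve has slope −0.125 at this bundle.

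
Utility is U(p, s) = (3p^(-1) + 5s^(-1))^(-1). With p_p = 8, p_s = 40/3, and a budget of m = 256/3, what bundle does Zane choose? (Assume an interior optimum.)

p* = 4, s* = 4

For CES with ρ = -1, MRS = (3/5)·(s/p)^2.
Tangency: set MRS = p_p/p_s = 8/(40/3) = 0.6.
So (s/p)^2 = 1; taking the square root, s/p = 1, i.e. s = p.
Substitute into the budget 8·p + (40/3)·s = 256/3: (64/3)·p = 256/3, so p* = 4 and s* = 4.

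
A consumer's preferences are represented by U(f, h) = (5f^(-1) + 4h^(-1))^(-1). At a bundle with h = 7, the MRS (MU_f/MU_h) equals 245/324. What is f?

f = 9

For CES with ρ = -1, MRS = (5/4)·(h/f)^2.
Setting (5/4)·(7/f)^2 = 245/324 gives (7/f)^2 = 49/81, so 7/f = 7/9 and f = 9.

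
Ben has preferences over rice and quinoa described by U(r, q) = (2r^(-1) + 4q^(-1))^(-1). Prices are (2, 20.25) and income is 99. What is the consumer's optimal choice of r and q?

For CES with ρ = -1, MRS = (2/4)·(q/r)^2.
Tangency: set MRS = p_r/p_q = 2/20.25 = 8/81.
So (q/r)^2 = 16/81; taking the square root, q/r = 4/9, i.e. q = (4/9)·r.
Substitute into the budget 2·r + 20.25·q = 99: 11·r = 99, so r* = 9 and q* = (4/9)·9 = 4.

r* = 9, q* = 4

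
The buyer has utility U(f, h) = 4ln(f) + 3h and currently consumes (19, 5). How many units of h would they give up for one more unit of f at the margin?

MRS = 4/57

MU_f = 4/f, MU_h = 3.
MRS = 4/f ÷ 3.
At (19, 5): MRS = 4/57.
So at (19, 5) the consumer would give up 4/57 units of h for one more unit of f.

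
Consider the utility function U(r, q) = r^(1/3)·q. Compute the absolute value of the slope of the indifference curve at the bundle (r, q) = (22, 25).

MU_r = 1/3·r^(-2/3)·q and MU_q = r^(1/3).
MRS = MU_r/MU_q = (1/3)·q/r.
At (22, 25): MRS = 25/66.
So at (22, 25) the consumer would give up 25/66 units of q for one more unit of r.

MRS = 25/66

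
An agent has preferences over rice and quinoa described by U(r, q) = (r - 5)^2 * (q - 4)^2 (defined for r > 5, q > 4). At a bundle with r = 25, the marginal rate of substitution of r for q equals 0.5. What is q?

MU_r = 2·(r−5)·(q−4)^2, MU_q = 2·(r−5)^2·(q−4).
MRS = (q−4)/(r−5).
Substitute r = 25: MRS = (q − 4)/20. Setting this equal to 0.5 gives q − 4 = 0.5·20 = 10, so q = 14.

q = 14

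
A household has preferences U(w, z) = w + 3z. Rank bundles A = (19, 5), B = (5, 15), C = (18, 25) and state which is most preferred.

Evaluate utility at each bundle:
U(A) = 34.
U(B) = 50.
U(C) = 93.
Highest utility is C, so C ≻ B ≻ A.

Bundle C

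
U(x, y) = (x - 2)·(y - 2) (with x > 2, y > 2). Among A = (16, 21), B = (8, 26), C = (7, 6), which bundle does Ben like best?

Evaluate utility at each bundle:
U(A) = 266.
U(B) = 144.
U(C) = 20.
Highest utility is A, so A ≻ B ≻ C.

Bundle A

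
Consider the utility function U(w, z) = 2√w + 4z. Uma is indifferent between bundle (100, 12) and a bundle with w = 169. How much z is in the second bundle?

z = 10.5

U(100, 12) = 68.
Set U(169, z) = 68 and solve.
With w = 169: √169 = 13, so 4z = 68 − 2·13 = 42 and z = 10.5.
Check: U(169, 10.5) = 68.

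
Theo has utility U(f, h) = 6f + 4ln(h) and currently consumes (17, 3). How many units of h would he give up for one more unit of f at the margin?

MRS = 4.5

MU_f = 6, MU_h = 4/h.
MRS = 6 ÷ (4/h).
At (17, 3): MRS = 4.5.
The indifference curve has slope −4.5 at this bundle.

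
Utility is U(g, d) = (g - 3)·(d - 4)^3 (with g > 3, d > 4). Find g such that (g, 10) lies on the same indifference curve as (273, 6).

g = 13

U(273, 6) = 2160.
Set U(g, 10) = 2160 and solve.
With d = 10: (10 − 4)^3 = 216, so (g − 3) = 2160/216 = 10.
So g = 3 + 10 = 13.
Check: U(13, 10) = 2160.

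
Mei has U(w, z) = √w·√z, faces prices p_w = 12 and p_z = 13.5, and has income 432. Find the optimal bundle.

w* = 18, z* = 16

MU_w = 0.5·w^(-0.5)·√z and MU_z = 0.5·√w·z^(-0.5).
MRS = MU_w/MU_z = z/w.
Tangency: set MRS = p_w/p_z = 12/13.5 = 8/9.
So z/w = 8/9, i.e. z = (8/9)·w.
Substitute into the budget 12·w + 13.5·z = 432: 24·w = 432, so w* = 18.
Then z* = (8/9)·18 = 16.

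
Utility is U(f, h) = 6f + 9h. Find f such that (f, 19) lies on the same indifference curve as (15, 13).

U(15, 13) = 207.
Set U(f, 19) = 207 and solve.
6f + 9·19 = 207 ⇒ 6f = 36 ⇒ f = 6.
Check: U(6, 19) = 207.

f = 6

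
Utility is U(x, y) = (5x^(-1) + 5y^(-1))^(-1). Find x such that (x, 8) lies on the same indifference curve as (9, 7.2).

x = 8

U depends on (x, y) only through S = 5x^(-1) + 5y^(-1), so equal utility means equal S. At (9, 7.2): S = 1.25.
With y = 8: 5·8^(-1) = 0.625, so 5x^(-1) = 1.25 − 0.625 = 0.625, i.e. x^(-1) = 0.125.
Hence x = 1/0.125 = 8.
Check: U(8, 8) = 0.8.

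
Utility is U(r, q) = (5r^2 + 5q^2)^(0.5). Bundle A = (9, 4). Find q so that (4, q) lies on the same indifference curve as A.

U depends on (r, q) only through S = 5r^2 + 5q^2, so equal utility means equal S. At (9, 4): S = 485.
With r = 4: 5·4^2 = 80, so 5q^2 = 485 − 80 = 405, i.e. q^2 = 81.
Hence q = √81 = 9.
Check: U(4, 9) = 22.0227.

q = 9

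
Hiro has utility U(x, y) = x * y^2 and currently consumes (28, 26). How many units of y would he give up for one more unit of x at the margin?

MU_x = y^2 and MU_y = 2·x·y.
MRS = MU_x/MU_y = (1/2)·y/x.
At (28, 26): MRS = 13/28.
The indifference curve has slope −13/28 at this bundle.

MRS = 13/28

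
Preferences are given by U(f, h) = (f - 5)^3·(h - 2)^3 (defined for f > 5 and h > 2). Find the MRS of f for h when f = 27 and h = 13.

MU_f = 3·(f−5)^2·(h−2)^3, MU_h = 3·(f−5)^3·(h−2)^2.
MRS = (h−2)/(f−5).
At (27, 13): MRS = 0.5.
That is, one extra unit of f is worth 0.5 units of h at the margin.

MRS = 0.5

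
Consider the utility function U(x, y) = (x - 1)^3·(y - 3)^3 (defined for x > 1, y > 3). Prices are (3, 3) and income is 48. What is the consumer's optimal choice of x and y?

MU_x = 3·(x−1)^2·(y−3)^3, MU_y = 3·(x−1)^3·(y−3)^2.
MRS = (y−3)/(x−1).
Tangency: set MRS = p_x/p_y = 3/3 = 1.
So (y − 3)/(x − 1) = 1, i.e. (y − 3) = (x − 1).
Rewrite the budget in excess-of-subsistence terms: 3·(x − 1) + 3·(y − 3) = 48 − 3·1 − 3·3 = 36.
Substituting, 6·(x − 1) = 36, so x − 1 = 6 and x* = 7.
Then y − 3 = 6, so y* = 9.

x* = 7, y* = 9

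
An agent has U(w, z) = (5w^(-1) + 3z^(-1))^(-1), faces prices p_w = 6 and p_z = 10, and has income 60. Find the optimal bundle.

For CES with ρ = -1, MRS = (5/3)·(z/w)^2.
Tangency: set MRS = p_w/p_z = 6/10 = 0.6.
So (z/w)^2 = 9/25; taking the square root, z/w = 0.6, i.e. z = 0.6·w.
Substitute into the budget 6·w + 10·z = 60: 12·w = 60, so w* = 5 and z* = 0.6·5 = 3.

w* = 5, z* = 3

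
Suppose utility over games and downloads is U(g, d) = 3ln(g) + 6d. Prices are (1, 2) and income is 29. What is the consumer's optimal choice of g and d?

MU_g = 3/g, MU_d = 6.
MRS = 3/g ÷ 6.
Tangency: set MRS = p_g/p_d = 1/2 = 0.5.
MRS depends only on g: 0.5/g = 0.5 ⇒ g* = 0.5/0.5 = 1.
From the budget, 2·d = 29 − 1·1 = 28, so d* = 14.

g* = 1, d* = 14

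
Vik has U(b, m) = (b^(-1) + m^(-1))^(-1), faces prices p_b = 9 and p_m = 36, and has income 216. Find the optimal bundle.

b* = 8, m* = 4

For CES with ρ = -1, MRS = (m/b)^2.
Tangency: set MRS = p_b/p_m = 9/36 = 0.25.
So (m/b)^2 = 0.25; taking the square root, m/b = 0.5, i.e. m = 0.5·b.
Substitute into the budget 9·b + 36·m = 216: 27·b = 216, so b* = 8 and m* = 0.5·8 = 4.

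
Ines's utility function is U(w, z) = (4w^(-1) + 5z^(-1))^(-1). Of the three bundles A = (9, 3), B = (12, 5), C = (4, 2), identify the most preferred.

Bundle B

Evaluate utility at each bundle:
U(A) = 0.474.
U(B) = 0.750.
U(C) = 0.286.
Highest utility is B, so B ≻ A ≻ C.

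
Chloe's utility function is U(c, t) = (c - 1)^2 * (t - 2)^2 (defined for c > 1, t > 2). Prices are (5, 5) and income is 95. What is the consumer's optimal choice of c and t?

c* = 9, t* = 10

MU_c = 2·(c−1)·(t−2)^2, MU_t = 2·(c−1)^2·(t−2).
MRS = (t−2)/(c−1).
Tangency: set MRS = p_c/p_t = 5/5 = 1.
So (t − 2)/(c − 1) = 1, i.e. (t − 2) = (c − 1).
Rewrite the budget in excess-of-subsistence terms: 5·(c − 1) + 5·(t − 2) = 95 − 5·1 − 5·2 = 80.
Substituting, 10·(c − 1) = 80, so c − 1 = 8 and c* = 9.
Then t − 2 = 8, so t* = 10.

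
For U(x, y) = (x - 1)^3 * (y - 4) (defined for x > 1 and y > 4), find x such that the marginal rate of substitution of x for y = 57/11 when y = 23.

MU_x = 3·(x−1)^2·(y−4), MU_y = (x−1)^3.
MRS = (3/1)·(y−4)/(x−1).
Substitute y = 23: MRS = 57/(x − 1). Setting this equal to 57/11 gives x − 1 = 57/(57/11) = 11, so x = 12.

x = 12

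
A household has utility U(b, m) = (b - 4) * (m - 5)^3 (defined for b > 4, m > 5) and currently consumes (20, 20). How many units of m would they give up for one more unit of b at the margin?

MU_b = (m−5)^3, MU_m = 3·(b−4)·(m−5)^2.
MRS = (1/3)·(m−5)/(b−4).
At (20, 20): MRS = 5/16.
So at (20, 20) the consumer would give up 5/16 units of m for one more unit of b.

MRS = 5/16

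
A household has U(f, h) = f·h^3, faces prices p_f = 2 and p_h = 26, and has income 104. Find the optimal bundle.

MU_f = h^3 and MU_h = 3·f·h^2.
MRS = MU_f/MU_h = (1/3)·h/f.
Tangency: set MRS = p_f/p_h = 2/26 = 1/13.
So (1/3)·h/f = 1/13, i.e. h = (3/13)·f.
Substitute into the budget 2·f + 26·h = 104: 8·f = 104, so f* = 13.
Then h* = (3/13)·13 = 3.

f* = 13, h* = 3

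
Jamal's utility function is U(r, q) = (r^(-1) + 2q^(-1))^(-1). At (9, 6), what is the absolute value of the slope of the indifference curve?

MRS = 2/9

For CES with ρ = -1, MRS = (1/2)·(q/r)^2.
At (9, 6): MRS = 2/9.
The indifference curve has slope −2/9 at this bundle.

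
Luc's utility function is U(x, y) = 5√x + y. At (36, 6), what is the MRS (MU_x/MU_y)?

MRS = 5/12

MU_x = 5/(2√x), MU_y = 1.
MRS = 5/(2√x) ÷ 1.
At (36, 6): MRS = 5/12.
That is, one extra unit of x is worth 5/12 units of y at the margin.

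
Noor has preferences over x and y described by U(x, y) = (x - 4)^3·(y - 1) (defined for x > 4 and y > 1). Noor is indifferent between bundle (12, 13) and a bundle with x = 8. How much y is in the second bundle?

y = 97

U(12, 13) = 6144.
Set U(8, y) = 6144 and solve.
With x = 8: (8 − 4)^3 = 64, so (y − 1) = 6144/64 = 96.
So y = 1 + 96 = 97.
Check: U(8, 97) = 6144.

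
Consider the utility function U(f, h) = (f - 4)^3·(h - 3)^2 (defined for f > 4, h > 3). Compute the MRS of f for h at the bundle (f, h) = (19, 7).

MRS = 0.4

MU_f = 3·(f−4)^2·(h−3)^2, MU_h = 2·(f−4)^3·(h−3).
MRS = (3/2)·(h−3)/(f−4).
At (19, 7): MRS = 0.4.
So at (19, 7) the consumer would give up 0.4 units of h for one more unit of f.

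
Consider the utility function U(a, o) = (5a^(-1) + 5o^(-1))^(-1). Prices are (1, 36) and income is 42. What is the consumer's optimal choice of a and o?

a* = 6, o* = 1

For CES with ρ = -1, MRS = (o/a)^2.
Tangency: set MRS = p_a/p_o = 1/36.
So (o/a)^2 = 1/36; taking the square root, o/a = 1/6, i.e. o = (1/6)·a.
Substitute into the budget 1·a + 36·o = 42: 7·a = 42, so a* = 6 and o* = (1/6)·6 = 1.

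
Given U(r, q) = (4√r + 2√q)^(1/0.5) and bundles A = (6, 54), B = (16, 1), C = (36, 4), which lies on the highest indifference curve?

Evaluate utility at each bundle:
U(A) = 600.000.
U(B) = 324.000.
U(C) = 784.000.
Highest utility is C, so C ≻ A ≻ B.

Bundle C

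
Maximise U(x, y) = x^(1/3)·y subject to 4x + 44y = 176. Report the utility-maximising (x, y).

x* = 11, y* = 3

MU_x = 1/3·x^(-2/3)·y and MU_y = x^(1/3).
MRS = MU_x/MU_y = (1/3)·y/x.
Tangency: set MRS = p_x/p_y = 4/44 = 1/11.
So (1/3)·y/x = 1/11, i.e. y = (3/11)·x.
Substitute into the budget 4·x + 44·y = 176: 16·x = 176, so x* = 11.
Then y* = (3/11)·11 = 3.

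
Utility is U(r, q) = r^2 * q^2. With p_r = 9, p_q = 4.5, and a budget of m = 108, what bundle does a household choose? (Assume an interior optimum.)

r* = 6, q* = 12

MU_r = 2·r·q^2 and MU_q = 2·r^2·q.
MRS = MU_r/MU_q = q/r.
Tangency: set MRS = p_r/p_q = 9/4.5 = 2.
So q/r = 2, i.e. q = 2·r.
Substitute into the budget 9·r + 4.5·q = 108: 18·r = 108, so r* = 6.
Then q* = 2·6 = 12.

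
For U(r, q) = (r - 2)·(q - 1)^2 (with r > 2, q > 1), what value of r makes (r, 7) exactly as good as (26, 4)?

r = 8

U(26, 4) = 216.
Set U(r, 7) = 216 and solve.
With q = 7: (7 − 1)^2 = 36, so (r − 2) = 216/36 = 6.
So r = 2 + 6 = 8.
Check: U(8, 7) = 216.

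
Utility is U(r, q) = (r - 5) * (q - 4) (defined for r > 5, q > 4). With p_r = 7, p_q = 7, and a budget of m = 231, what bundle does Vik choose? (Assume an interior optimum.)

MU_r = (q−4), MU_q = (r−5).
MRS = (q−4)/(r−5).
Tangency: set MRS = p_r/p_q = 7/7 = 1.
So (q − 4)/(r − 5) = 1, i.e. (q − 4) = (r − 5).
Rewrite the budget in excess-of-subsistence terms: 7·(r − 5) + 7·(q − 4) = 231 − 7·5 − 7·4 = 168.
Substituting, 14·(r − 5) = 168, so r − 5 = 12 and r* = 17.
Then q − 4 = 12, so q* = 16.

r* = 17, q* = 16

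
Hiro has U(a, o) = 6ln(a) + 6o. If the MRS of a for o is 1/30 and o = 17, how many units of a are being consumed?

a = 30

MU_a = 6/a, MU_o = 6.
MRS = 6/a ÷ 6.
MRS depends only on a: 1/a = 1/30 ⇒ a = 1/(1/30) = 30.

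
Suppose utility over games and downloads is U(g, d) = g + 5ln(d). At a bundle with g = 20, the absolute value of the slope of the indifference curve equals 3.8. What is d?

d = 19

MU_g = 1, MU_d = 5/d.
MRS = 1 ÷ (5/d).
MRS depends only on d: 0.2·d = 3.8 ⇒ d = 3.8/0.2 = 19.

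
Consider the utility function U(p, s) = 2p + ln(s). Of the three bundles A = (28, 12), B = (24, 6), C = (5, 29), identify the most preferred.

Bundle A

Evaluate utility at each bundle:
U(A) = 58.485.
U(B) = 49.792.
U(C) = 13.367.
Highest utility is A, so A ≻ B ≻ C.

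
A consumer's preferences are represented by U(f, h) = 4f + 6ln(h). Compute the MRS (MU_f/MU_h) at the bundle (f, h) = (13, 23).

MRS = 46/3

MU_f = 4, MU_h = 6/h.
MRS = 4 ÷ (6/h).
At (13, 23): MRS = 46/3.
The indifference curve has slope −46/3 at this bundle.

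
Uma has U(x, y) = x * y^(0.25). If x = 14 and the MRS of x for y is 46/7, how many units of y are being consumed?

MU_x = y^(0.25) and MU_y = 0.25·x·y^(-0.75).
MRS = MU_x/MU_y = (4)·y/x.
Substitute x = 14: MRS = y/3.5. Setting y/3.5 = 46/7 gives y = (46/7)·3.5 = 23.

y = 23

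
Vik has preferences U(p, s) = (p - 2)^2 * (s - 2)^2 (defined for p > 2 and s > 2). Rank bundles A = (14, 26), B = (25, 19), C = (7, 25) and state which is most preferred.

Evaluate utility at each bundle:
U(A) = 82944.
U(B) = 152881.
U(C) = 13225.
Highest utility is B, so B ≻ A ≻ C.

Bundle B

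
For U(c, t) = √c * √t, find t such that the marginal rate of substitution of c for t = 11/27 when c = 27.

t = 11

MU_c = 0.5·c^(-0.5)·√t and MU_t = 0.5·√c·t^(-0.5).
MRS = MU_c/MU_t = t/c.
Substitute c = 27: MRS = t/27. Setting t/27 = 11/27 gives t = (11/27)·27 = 11.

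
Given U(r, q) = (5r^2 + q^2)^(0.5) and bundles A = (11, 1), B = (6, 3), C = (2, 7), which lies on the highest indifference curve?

Bundle A

Evaluate utility at each bundle:
U(A) = 24.617.
U(B) = 13.748.
U(C) = 8.307.
Highest utility is A, so A ≻ B ≻ C.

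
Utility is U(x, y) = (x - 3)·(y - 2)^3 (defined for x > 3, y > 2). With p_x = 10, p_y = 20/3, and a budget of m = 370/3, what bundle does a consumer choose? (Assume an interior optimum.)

x* = 5, y* = 11

MU_x = (y−2)^3, MU_y = 3·(x−3)·(y−2)^2.
MRS = (1/3)·(y−2)/(x−3).
Tangency: set MRS = p_x/p_y = 10/(20/3) = 1.5.
So (1/3)·(y − 2)/(x − 3) = 1.5, i.e. (y − 2) = 4.5·(x − 3).
Rewrite the budget in excess-of-subsistence terms: 10·(x − 3) + (20/3)·(y − 2) = 370/3 − 10·3 − (20/3)·2 = 80.
Substituting, 40·(x − 3) = 80, so x − 3 = 2 and x* = 5.
Then y − 2 = 4.5·2 = 9, so y* = 11.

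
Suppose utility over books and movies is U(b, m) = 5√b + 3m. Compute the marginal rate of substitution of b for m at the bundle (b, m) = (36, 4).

MRS = 5/36

MU_b = 5/(2√b), MU_m = 3.
MRS = 5/(2√b) ÷ 3.
At (36, 4): MRS = 5/36.
That is, one extra unit of b is worth 5/36 units of m at the margin.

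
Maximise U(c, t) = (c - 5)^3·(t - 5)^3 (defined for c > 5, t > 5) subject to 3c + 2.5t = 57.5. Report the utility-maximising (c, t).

c* = 10, t* = 11

MU_c = 3·(c−5)^2·(t−5)^3, MU_t = 3·(c−5)^3·(t−5)^2.
MRS = (t−5)/(c−5).
Tangency: set MRS = p_c/p_t = 3/2.5 = 1.2.
So (t − 5)/(c − 5) = 1.2, i.e. (t − 5) = 1.2·(c − 5).
Rewrite the budget in excess-of-subsistence terms: 3·(c − 5) + 2.5·(t − 5) = 57.5 − 3·5 − 2.5·5 = 30.
Substituting, 6·(c − 5) = 30, so c − 5 = 5 and c* = 10.
Then t − 5 = 1.2·5 = 6, so t* = 11.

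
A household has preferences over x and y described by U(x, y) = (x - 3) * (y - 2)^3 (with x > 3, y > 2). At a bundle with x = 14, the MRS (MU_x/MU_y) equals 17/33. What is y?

y = 19

MU_x = (y−2)^3, MU_y = 3·(x−3)·(y−2)^2.
MRS = (1/3)·(y−2)/(x−3).
Substitute x = 14: MRS = (y − 2)/33. Setting this equal to 17/33 gives y − 2 = (17/33)·33 = 17, so y = 19.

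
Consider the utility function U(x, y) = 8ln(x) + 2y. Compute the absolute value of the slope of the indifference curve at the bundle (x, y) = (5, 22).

MU_x = 8/x, MU_y = 2.
MRS = 8/x ÷ 2.
At (5, 22): MRS = 0.8.
That is, one extra unit of x is worth 0.8 units of y at the margin.

MRS = 0.8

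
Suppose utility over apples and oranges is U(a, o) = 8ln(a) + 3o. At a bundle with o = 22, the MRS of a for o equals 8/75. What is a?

a = 25

MU_a = 8/a, MU_o = 3.
MRS = 8/a ÷ 3.
MRS depends only on a: (8/3)/a = 8/75 ⇒ a = (8/3)/(8/75) = 25.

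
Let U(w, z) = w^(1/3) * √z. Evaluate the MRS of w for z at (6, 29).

MU_w = 1/3·w^(-2/3)·√z and MU_z = 0.5·w^(1/3)·z^(-0.5).
MRS = MU_w/MU_z = (2/3)·z/w.
At (6, 29): MRS = 29/9.
So at (6, 29) the consumer would give up 29/9 units of z for one more unit of w.

MRS = 29/9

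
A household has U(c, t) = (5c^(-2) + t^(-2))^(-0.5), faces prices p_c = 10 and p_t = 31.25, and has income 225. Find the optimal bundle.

c* = 10, t* = 4

For CES with ρ = -2, MRS = (5/1)·(t/c)^3.
Tangency: set MRS = p_c/p_t = 10/31.25 = 8/25.
So (t/c)^3 = 8/125; taking the cube root, t/c = 0.4, i.e. t = 0.4·c.
Substitute into the budget 10·c + 31.25·t = 225: 22.5·c = 225, so c* = 10 and t* = 0.4·10 = 4.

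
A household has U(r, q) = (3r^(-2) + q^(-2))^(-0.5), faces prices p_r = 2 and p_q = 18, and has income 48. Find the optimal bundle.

For CES with ρ = -2, MRS = (3/1)·(q/r)^3.
Tangency: set MRS = p_r/p_q = 2/18 = 1/9.
So (q/r)^3 = 1/27; taking the cube root, q/r = 1/3, i.e. q = (1/3)·r.
Substitute into the budget 2·r + 18·q = 48: 8·r = 48, so r* = 6 and q* = (1/3)·6 = 2.

r* = 6, q* = 2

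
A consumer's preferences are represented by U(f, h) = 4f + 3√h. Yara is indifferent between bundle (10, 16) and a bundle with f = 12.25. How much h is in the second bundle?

h = 1

U(10, 16) = 52.
Set U(12.25, h) = 52 and solve.
With f = 12.25: 3√h = 52 − 4·12.25 = 3, so √h = 1 and h = 1.
Check: U(12.25, 1) = 52.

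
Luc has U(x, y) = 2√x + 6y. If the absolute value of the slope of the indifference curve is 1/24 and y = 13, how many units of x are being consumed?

x = 16

MU_x = 2/(2√x), MU_y = 6.
MRS = 2/(2√x) ÷ 6.
MRS depends only on x: (1/6)/√x = 1/24 ⇒ √x = (1/6)/(1/24) = 4 ⇒ x = 16.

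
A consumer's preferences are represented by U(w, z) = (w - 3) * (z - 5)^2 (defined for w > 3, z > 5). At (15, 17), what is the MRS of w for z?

MRS = 0.5

MU_w = (z−5)^2, MU_z = 2·(w−3)·(z−5).
MRS = (1/2)·(z−5)/(w−3).
At (15, 17): MRS = 0.5.
The indifference curve has slope −0.5 at this bundle.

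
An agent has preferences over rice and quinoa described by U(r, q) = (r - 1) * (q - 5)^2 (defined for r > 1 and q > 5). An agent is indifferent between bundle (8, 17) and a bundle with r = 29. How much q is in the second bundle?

U(8, 17) = 1008.
Set U(29, q) = 1008 and solve.
With r = 29: (29 − 1) = 28, so (q − 5)^2 = 1008/28 = 36.
Taking the square root (with q > 5): q − 5 = 6, so q = 11.
Check: U(29, 11) = 1008.

q = 11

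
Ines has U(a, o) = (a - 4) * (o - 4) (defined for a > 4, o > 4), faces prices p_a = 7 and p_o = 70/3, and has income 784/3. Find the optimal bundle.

MU_a = (o−4), MU_o = (a−4).
MRS = (o−4)/(a−4).
Tangency: set MRS = p_a/p_o = 7/(70/3) = 0.3.
So (o − 4)/(a − 4) = 0.3, i.e. (o − 4) = 0.3·(a − 4).
Rewrite the budget in excess-of-subsistence terms: 7·(a − 4) + (70/3)·(o − 4) = 784/3 − 7·4 − (70/3)·4 = 140.
Substituting, 14·(a − 4) = 140, so a − 4 = 10 and a* = 14.
Then o − 4 = 0.3·10 = 3, so o* = 7.

a* = 14, o* = 7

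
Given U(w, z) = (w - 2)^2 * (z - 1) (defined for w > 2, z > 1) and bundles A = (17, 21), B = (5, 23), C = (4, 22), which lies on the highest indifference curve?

Bundle A

Evaluate utility at each bundle:
U(A) = 4500.
U(B) = 198.
U(C) = 84.
Highest utility is A, so A ≻ B ≻ C.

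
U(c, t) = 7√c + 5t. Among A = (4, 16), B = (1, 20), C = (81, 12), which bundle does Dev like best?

Evaluate utility at each bundle:
U(A) = 94.000.
U(B) = 107.000.
U(C) = 123.000.
Highest utility is C, so C ≻ B ≻ A.

Bundle C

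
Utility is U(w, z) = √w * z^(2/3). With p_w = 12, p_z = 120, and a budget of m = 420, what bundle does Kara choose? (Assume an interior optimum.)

MU_w = 0.5·w^(-0.5)·z^(2/3) and MU_z = 2/3·√w·z^(-1/3).
MRS = MU_w/MU_z = (0.75)·z/w.
Tangency: set MRS = p_w/p_z = 12/120 = 0.1.
So (0.75)·z/w = 0.1, i.e. z = (2/15)·w.
Substitute into the budget 12·w + 120·z = 420: 28·w = 420, so w* = 15.
Then z* = (2/15)·15 = 2.

w* = 15, z* = 2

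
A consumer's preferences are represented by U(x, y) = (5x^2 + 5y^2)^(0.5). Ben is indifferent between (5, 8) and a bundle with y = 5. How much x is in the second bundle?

U depends on (x, y) only through S = 5x^2 + 5y^2, so equal utility means equal S. At (5, 8): S = 445.
With y = 5: 5·5^2 = 125, so 5x^2 = 445 − 125 = 320, i.e. x^2 = 64.
Hence x = √64 = 8.
Check: U(8, 5) = 21.095.

x = 8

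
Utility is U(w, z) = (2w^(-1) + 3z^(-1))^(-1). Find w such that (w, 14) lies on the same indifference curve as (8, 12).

w = 7

U depends on (w, z) only through S = 2w^(-1) + 3z^(-1), so equal utility means equal S. At (8, 12): S = 0.5.
With z = 14: 3·14^(-1) = 3/14, so 2w^(-1) = 0.5 − 3/14 = 2/7, i.e. w^(-1) = 1/7.
Hence w = 1/(1/7) = 7.
Check: U(7, 14) = 2.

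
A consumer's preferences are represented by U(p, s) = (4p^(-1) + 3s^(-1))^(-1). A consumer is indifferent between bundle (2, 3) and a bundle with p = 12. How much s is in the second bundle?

U depends on (p, s) only through S = 4p^(-1) + 3s^(-1), so equal utility means equal S. At (2, 3): S = 3.
With p = 12: 4·12^(-1) = 1/3, so 3s^(-1) = 3 − 1/3 = 8/3, i.e. s^(-1) = 8/9.
Hence s = 1/(8/9) = 1.125.
Check: U(12, 1.125) = 0.3333.

s = 1.125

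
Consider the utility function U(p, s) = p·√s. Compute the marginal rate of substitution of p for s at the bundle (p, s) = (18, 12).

MRS = 4/3

MU_p = √s and MU_s = 0.5·p·s^(-0.5).
MRS = MU_p/MU_s = (2)·s/p.
At (18, 12): MRS = 4/3.
So at (18, 12) the consumer would give up 4/3 units of s for one more unit of p.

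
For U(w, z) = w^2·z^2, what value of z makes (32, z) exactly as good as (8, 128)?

U(8, 128) = 1048576.
Set U(32, z) = 1048576 and solve.
With w = 32: 32^2 = 1024, so z^2 = 1048576/1024 = 1024; taking the square root, z = 32.
Check: U(32, 32) = 1048576.

z = 32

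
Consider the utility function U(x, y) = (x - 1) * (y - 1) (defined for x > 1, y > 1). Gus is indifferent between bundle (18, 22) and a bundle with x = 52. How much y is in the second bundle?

y = 8

U(18, 22) = 357.
Set U(52, y) = 357 and solve.
With x = 52: (52 − 1) = 51, so (y − 1) = 357/51 = 7.
So y = 1 + 7 = 8.
Check: U(52, 8) = 357.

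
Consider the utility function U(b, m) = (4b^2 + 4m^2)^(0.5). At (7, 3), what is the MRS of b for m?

For CES with ρ = 2, MRS = (m/b)^(-1).
At (7, 3): MRS = 7/3.
That is, one extra unit of b is worth 7/3 units of m at the margin.

MRS = 7/3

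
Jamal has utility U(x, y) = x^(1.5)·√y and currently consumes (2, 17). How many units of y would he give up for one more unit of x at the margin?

MRS = 25.5

MU_x = 1.5·√x·√y and MU_y = 0.5·x^(1.5)·y^(-0.5).
MRS = MU_x/MU_y = (3)·y/x.
At (2, 17): MRS = 25.5.
That is, one extra unit of x is worth 25.5 units of y at the margin.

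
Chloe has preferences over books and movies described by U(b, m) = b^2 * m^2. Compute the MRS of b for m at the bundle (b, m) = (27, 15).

MU_b = 2·b·m^2 and MU_m = 2·b^2·m.
MRS = MU_b/MU_m = m/b.
At (27, 15): MRS = 5/9.
So at (27, 15) the consumer would give up 5/9 units of m for one more unit of b.

MRS = 5/9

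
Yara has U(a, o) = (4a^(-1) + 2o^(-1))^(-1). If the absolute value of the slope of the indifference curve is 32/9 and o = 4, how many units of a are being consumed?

For CES with ρ = -1, MRS = (4/2)·(o/a)^2.
Setting (4/2)·(4/a)^2 = 32/9 gives (4/a)^2 = 16/9, so 4/a = 4/3 and a = 3.

a = 3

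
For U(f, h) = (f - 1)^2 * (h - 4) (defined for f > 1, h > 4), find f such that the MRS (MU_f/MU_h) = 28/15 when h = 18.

MU_f = 2·(f−1)·(h−4), MU_h = (f−1)^2.
MRS = (2/1)·(h−4)/(f−1).
Substitute h = 18: MRS = 28/(f − 1). Setting this equal to 28/15 gives f − 1 = 28/(28/15) = 15, so f = 16.

f = 16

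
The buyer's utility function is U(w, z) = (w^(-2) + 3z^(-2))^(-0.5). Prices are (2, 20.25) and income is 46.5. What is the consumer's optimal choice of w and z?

For CES with ρ = -2, MRS = (1/3)·(z/w)^3.
Tangency: set MRS = p_w/p_z = 2/20.25 = 8/81.
So (z/w)^3 = 8/27; taking the cube root, z/w = 2/3, i.e. z = (2/3)·w.
Substitute into the budget 2·w + 20.25·z = 46.5: 15.5·w = 46.5, so w* = 3 and z* = (2/3)·3 = 2.

w* = 3, z* = 2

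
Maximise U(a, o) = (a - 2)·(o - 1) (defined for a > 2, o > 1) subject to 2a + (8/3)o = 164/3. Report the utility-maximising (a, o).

a* = 14, o* = 10

MU_a = (o−1), MU_o = (a−2).
MRS = (o−1)/(a−2).
Tangency: set MRS = p_a/p_o = 2/(8/3) = 0.75.
So (o − 1)/(a − 2) = 0.75, i.e. (o − 1) = 0.75·(a − 2).
Rewrite the budget in excess-of-subsistence terms: 2·(a − 2) + (8/3)·(o − 1) = 164/3 − 2·2 − (8/3)·1 = 48.
Substituting, 4·(a − 2) = 48, so a − 2 = 12 and a* = 14.
Then o − 1 = 0.75·12 = 9, so o* = 10.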